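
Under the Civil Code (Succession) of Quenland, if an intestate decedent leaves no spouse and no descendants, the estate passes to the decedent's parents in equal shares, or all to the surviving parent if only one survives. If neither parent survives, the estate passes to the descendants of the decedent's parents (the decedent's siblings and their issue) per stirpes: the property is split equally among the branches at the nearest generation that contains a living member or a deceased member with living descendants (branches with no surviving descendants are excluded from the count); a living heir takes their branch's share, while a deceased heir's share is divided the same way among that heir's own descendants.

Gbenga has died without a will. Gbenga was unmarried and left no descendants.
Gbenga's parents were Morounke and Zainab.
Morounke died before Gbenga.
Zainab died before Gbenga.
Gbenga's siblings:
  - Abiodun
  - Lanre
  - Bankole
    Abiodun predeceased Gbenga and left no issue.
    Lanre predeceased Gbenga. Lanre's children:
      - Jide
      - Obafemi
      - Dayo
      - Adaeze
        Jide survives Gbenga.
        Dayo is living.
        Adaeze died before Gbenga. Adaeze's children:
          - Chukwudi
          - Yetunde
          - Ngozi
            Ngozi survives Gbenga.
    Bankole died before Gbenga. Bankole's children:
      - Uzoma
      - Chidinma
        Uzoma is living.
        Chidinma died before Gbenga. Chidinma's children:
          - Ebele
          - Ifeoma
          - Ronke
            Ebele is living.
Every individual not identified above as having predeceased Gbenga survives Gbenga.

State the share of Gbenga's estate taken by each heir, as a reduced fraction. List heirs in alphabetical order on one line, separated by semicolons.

Neither parent survives and there are no descendants, so the estate passes to Gbenga's siblings and their issue per stirpes.
Abiodun left no surviving issue, so that branch lapses and is disregarded.
The estate is divided into 2 equal shares of 1/2 among Lanre, Bankole.
Lanre predeceased; the 1/2 allotted to Lanre's branch passes to Lanre's issue by representation.
The 1/2 is divided into 4 equal shares of 1/8 among Jide, Obafemi, Dayo, Adaeze.
Jide is living and takes 1/8.
Obafemi is living and takes 1/8.
Dayo is living and takes 1/8.
Adaeze predeceased; the 1/8 allotted to Adaeze's branch passes to Adaeze's issue by representation.
The 1/8 is divided into 3 equal shares of 1/24 among Chukwudi, Yetunde, Ngozi.
Chukwudi is living and takes 1/24.
Yetunde is living and takes 1/24.
Ngozi is living and takes 1/24.
Bankole predeceased; the 1/2 allotted to Bankole's branch passes to Bankole's issue by representation.
The 1/2 is divided into 2 equal shares of 1/4 among Uzoma, Chidinma.
Uzoma is living and takes 1/4.
Chidinma predeceased; the 1/4 allotted to Chidinma's branch passes to Chidinma's issue by representation.
The 1/4 is divided into 3 equal shares of 1/12 among Ebele, Ifeoma, Ronke.
Ebele is living and takes 1/12.
Ifeoma is living and takes 1/12.
Ronke is living and takes 1/12.

Chukwudi 1/24; Dayo 1/8; Ebele 1/12; Ifeoma 1/12; Jide 1/8; Ngozi 1/24; Obafemi 1/8; Ronke 1/12; Uzoma 1/4; Yetunde 1/24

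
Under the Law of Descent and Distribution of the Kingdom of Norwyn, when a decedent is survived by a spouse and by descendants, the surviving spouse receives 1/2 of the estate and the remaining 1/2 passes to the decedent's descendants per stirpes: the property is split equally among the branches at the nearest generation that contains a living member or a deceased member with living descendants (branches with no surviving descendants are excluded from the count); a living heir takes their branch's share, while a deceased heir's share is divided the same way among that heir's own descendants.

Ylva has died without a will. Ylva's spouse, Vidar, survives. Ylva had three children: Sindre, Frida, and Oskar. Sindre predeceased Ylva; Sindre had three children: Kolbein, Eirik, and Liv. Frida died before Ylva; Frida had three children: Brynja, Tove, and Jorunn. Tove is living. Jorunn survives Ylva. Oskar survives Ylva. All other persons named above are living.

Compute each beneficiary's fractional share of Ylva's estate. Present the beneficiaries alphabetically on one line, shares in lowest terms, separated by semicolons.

Vidar, as surviving spouse, takes 1/2.
The remaining 1/2 passes to Ylva's descendants per stirpes.
The 1/2 is divided into 3 equal shares of 1/6 among Sindre, Frida, Oskar.
Sindre predeceased; the 1/6 allotted to Sindre's branch passes to Sindre's issue by representation.
The 1/6 is divided into 3 equal shares of 1/18 among Kolbein, Eirik, Liv.
Kolbein is living and takes 1/18.
Eirik is living and takes 1/18.
Liv is living and takes 1/18.
Frida predeceased; the 1/6 allotted to Frida's branch passes to Frida's issue by representation.
The 1/6 is divided into 3 equal shares of 1/18 among Brynja, Tove, Jorunn.
Brynja is living and takes 1/18.
Tove is living and takes 1/18.
Jorunn is living and takes 1/18.
Oskar is living and takes 1/6.

Brynja 1/18; Eirik 1/18; Jorunn 1/18; Kolbein 1/18; Liv 1/18; Oskar 1/6; Tove 1/18; Vidar 1/2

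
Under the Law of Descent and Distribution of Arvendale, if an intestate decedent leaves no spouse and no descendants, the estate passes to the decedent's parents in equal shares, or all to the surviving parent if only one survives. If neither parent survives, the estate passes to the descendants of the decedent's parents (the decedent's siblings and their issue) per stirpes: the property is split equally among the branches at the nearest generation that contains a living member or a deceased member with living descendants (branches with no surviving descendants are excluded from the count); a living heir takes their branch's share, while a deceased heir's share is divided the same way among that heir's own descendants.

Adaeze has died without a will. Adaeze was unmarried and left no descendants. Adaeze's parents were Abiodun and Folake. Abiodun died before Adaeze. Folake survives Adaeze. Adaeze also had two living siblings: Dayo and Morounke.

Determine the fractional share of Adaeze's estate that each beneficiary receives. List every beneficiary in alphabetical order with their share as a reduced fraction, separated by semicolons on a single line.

Folake 1

Only one parent, Folake, survives, so Folake takes the entire estate. The siblings take nothing because a surviving parent has priority.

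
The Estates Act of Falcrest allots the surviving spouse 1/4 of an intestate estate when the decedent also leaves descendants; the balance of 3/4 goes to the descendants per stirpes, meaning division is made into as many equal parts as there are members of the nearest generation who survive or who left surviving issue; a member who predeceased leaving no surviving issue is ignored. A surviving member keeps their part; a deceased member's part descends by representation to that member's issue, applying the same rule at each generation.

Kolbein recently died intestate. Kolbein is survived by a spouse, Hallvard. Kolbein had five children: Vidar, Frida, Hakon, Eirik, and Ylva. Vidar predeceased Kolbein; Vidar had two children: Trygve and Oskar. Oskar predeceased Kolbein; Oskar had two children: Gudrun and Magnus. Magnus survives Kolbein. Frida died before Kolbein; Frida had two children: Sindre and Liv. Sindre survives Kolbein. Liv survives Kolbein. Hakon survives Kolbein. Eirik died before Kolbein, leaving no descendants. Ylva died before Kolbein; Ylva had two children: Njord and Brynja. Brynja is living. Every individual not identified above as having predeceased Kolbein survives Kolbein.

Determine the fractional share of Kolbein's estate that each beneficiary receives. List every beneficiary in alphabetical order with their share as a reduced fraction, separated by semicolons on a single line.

Hallvard, as surviving spouse, takes 1/4.
The remaining 3/4 passes to Kolbein's descendants per stirpes.
Eirik left no surviving issue, so that branch lapses and is disregarded.
The 3/4 is divided into 4 equal shares of 3/16 among Vidar, Frida, Hakon, Ylva.
Vidar predeceased; the 3/16 allotted to Vidar's branch passes to Vidar's issue by representation.
The 3/16 is divided into 2 equal shares of 3/32 among Trygve, Oskar.
Trygve is living and takes 3/32.
Oskar predeceased; the 3/32 allotted to Oskar's branch passes to Oskar's issue by representation.
The 3/32 is divided into 2 equal shares of 3/64 among Gudrun, Magnus.
Gudrun is living and takes 3/64.
Magnus is living and takes 3/64.
Frida predeceased; the 3/16 allotted to Frida's branch passes to Frida's issue by representation.
The 3/16 is divided into 2 equal shares of 3/32 among Sindre, Liv.
Sindre is living and takes 3/32.
Liv is living and takes 3/32.
Hakon is living and takes 3/16.
Ylva predeceased; the 3/16 allotted to Ylva's branch passes to Ylva's issue by representation.
The 3/16 is divided into 2 equal shares of 3/32 among Njord, Brynja.
Njord is living and takes 3/32.
Brynja is living and takes 3/32.

Brynja 3/32; Gudrun 3/64; Hakon 3/16; Hallvard 1/4; Liv 3/32; Magnus 3/64; Njord 3/32; Sindre 3/32; Trygve 3/32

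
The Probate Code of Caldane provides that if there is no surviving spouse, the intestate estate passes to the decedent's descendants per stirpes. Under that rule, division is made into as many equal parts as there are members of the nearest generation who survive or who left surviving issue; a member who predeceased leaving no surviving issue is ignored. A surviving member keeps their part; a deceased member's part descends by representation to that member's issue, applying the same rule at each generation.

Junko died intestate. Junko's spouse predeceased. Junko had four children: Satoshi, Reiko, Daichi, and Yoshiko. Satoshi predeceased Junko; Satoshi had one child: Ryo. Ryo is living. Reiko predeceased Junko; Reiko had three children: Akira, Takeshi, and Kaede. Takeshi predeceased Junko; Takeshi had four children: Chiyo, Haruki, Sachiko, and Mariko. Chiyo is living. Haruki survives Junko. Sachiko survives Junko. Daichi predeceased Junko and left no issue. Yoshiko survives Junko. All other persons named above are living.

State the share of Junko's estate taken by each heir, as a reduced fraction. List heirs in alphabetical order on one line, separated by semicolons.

There is no surviving spouse, so the entire estate passes to Junko's descendants per stirpes.
Daichi left no surviving issue, so that branch lapses and is disregarded.
The estate is divided into 3 equal shares of 1/3 among Satoshi, Reiko, Yoshiko.
Satoshi predeceased; the 1/3 allotted to Satoshi's branch passes to Satoshi's issue by representation.
Ryo is the sole taker at this level and receives the full 1/3.
Reiko predeceased; the 1/3 allotted to Reiko's branch passes to Reiko's issue by representation.
The 1/3 is divided into 3 equal shares of 1/9 among Akira, Takeshi, Kaede.
Akira is living and takes 1/9.
Takeshi predeceased; the 1/9 allotted to Takeshi's branch passes to Takeshi's issue by representation.
The 1/9 is divided into 4 equal shares of 1/36 among Chiyo, Haruki, Sachiko, Mariko.
Chiyo is living and takes 1/36.
Haruki is living and takes 1/36.
Sachiko is living and takes 1/36.
Mariko is living and takes 1/36.
Kaede is living and takes 1/9.
Yoshiko is living and takes 1/3.

Akira 1/9; Chiyo 1/36; Haruki 1/36; Kaede 1/9; Mariko 1/36; Ryo 1/3; Sachiko 1/36; Yoshiko 1/3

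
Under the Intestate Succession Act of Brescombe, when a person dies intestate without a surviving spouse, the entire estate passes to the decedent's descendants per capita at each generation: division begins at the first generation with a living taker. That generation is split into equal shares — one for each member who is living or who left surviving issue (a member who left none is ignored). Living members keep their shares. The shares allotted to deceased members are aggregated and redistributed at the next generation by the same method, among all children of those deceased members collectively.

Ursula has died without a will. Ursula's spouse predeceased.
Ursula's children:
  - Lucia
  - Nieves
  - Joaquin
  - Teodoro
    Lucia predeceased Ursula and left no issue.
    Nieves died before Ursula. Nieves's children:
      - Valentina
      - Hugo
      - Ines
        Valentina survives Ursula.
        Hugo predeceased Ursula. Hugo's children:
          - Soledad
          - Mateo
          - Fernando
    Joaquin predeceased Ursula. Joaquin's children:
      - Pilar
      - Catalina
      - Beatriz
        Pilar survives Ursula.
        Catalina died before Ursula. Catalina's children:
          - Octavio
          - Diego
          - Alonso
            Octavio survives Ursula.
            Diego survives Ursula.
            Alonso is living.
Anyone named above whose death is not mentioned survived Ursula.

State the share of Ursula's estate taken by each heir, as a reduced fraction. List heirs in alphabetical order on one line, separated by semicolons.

There is no surviving spouse, so the entire estate passes to Ursula's descendants per capita at each generation.
At generation 1 (Nieves, Joaquin, Teodoro) there are 3 shares of (1)/3 = 1/3 each.
Living: Teodoro — each takes 1/3.
Deceased: Nieves and Joaquin. Their combined 2/3 is pooled and carried to generation 2.
At generation 2 (Valentina, Hugo, Ines, Pilar, Catalina, Beatriz) there are 6 shares of (2/3)/6 = 1/9 each.
Living: Valentina, Ines, Pilar, and Beatriz — each takes 1/9.
Deceased: Hugo and Catalina. Their combined 2/9 is pooled and carried to generation 3.
At generation 3 (Soledad, Mateo, Fernando, Octavio, Diego, Alonso) there are 6 shares of (2/9)/6 = 1/27 each.
Living: Soledad, Mateo, Fernando, Octavio, Diego, and Alonso — each takes 1/27.

Alonso 1/27; Beatriz 1/9; Diego 1/27; Fernando 1/27; Ines 1/9; Mateo 1/27; Octavio 1/27; Pilar 1/9; Soledad 1/27; Teodoro 1/3; Valentina 1/9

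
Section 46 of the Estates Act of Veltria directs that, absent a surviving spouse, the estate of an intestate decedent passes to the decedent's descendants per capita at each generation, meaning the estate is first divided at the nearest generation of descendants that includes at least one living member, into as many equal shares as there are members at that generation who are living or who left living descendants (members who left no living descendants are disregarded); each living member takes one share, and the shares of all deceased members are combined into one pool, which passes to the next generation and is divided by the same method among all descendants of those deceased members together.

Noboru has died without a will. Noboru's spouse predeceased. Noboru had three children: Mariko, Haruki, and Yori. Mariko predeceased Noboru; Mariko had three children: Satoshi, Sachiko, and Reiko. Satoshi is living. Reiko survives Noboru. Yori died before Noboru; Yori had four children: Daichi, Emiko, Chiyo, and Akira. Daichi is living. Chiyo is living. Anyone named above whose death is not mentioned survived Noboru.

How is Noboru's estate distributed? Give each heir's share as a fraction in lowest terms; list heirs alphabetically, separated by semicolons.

Akira 2/21; Chiyo 2/21; Daichi 2/21; Emiko 2/21; Haruki 1/3; Reiko 2/21; Sachiko 2/21; Satoshi 2/21

There is no surviving spouse, so the entire estate passes to Noboru's descendants per capita at each generation.
At generation 1 (Mariko, Haruki, Yori) there are 3 shares of (1)/3 = 1/3 each.
Living: Haruki — each takes 1/3.
Deceased: Mariko and Yori. Their combined 2/3 is pooled and carried to generation 2.
At generation 2 (Satoshi, Sachiko, Reiko, Daichi, Emiko, Chiyo, Akira) there are 7 shares of (2/3)/7 = 2/21 each.
Living: Satoshi, Sachiko, Reiko, Daichi, Emiko, Chiyo, and Akira — each takes 2/21.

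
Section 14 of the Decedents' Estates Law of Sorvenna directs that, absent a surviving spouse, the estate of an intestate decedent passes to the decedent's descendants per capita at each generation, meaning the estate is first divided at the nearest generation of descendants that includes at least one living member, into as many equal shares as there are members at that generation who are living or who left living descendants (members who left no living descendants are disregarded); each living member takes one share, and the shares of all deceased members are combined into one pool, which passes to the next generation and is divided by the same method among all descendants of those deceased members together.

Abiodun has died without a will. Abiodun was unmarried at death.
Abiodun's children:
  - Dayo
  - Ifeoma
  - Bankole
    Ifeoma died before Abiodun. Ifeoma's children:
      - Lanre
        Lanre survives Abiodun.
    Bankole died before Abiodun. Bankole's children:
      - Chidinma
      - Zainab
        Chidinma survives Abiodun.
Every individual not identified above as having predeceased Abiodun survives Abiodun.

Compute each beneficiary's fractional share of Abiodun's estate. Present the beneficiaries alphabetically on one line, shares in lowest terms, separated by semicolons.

Chidinma 2/9; Dayo 1/3; Lanre 2/9; Zainab 2/9

There is no surviving spouse, so the entire estate passes to Abiodun's descendants per capita at each generation.
At generation 1 (Dayo, Ifeoma, Bankole) there are 3 shares of (1)/3 = 1/3 each.
Living: Dayo — each takes 1/3.
Deceased: Ifeoma and Bankole. Their combined 2/3 is pooled and carried to generation 2.
At generation 2 (Lanre, Chidinma, Zainab) there are 3 shares of (2/3)/3 = 2/9 each.
Living: Lanre, Chidinma, and Zainab — each takes 2/9.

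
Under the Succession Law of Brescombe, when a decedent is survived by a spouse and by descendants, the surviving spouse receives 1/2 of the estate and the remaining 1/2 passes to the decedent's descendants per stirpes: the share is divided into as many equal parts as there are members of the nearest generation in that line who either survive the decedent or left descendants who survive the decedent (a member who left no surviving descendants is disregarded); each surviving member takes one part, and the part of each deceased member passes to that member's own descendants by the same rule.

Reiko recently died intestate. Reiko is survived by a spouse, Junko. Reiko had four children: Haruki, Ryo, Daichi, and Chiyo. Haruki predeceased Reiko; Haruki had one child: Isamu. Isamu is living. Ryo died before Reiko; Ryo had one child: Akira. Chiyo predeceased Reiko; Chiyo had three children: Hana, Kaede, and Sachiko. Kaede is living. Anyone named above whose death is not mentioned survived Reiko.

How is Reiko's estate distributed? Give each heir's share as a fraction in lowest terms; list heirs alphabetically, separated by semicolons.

Akira 1/8; Daichi 1/8; Hana 1/24; Isamu 1/8; Junko 1/2; Kaede 1/24; Sachiko 1/24

Junko, as surviving spouse, takes 1/2.
The remaining 1/2 passes to Reiko's descendants per stirpes.
The 1/2 is divided into 4 equal shares of 1/8 among Haruki, Ryo, Daichi, Chiyo.
Haruki predeceased; the 1/8 allotted to Haruki's branch passes to Haruki's issue by representation.
Isamu is the sole taker at this level and receives the full 1/8.
Ryo predeceased; the 1/8 allotted to Ryo's branch passes to Ryo's issue by representation.
Akira is the sole taker at this level and receives the full 1/8.
Daichi is living and takes 1/8.
Chiyo predeceased; the 1/8 allotted to Chiyo's branch passes to Chiyo's issue by representation.
The 1/8 is divided into 3 equal shares of 1/24 among Hana, Kaede, Sachiko.
Hana is living and takes 1/24.
Kaede is living and takes 1/24.
Sachiko is living and takes 1/24.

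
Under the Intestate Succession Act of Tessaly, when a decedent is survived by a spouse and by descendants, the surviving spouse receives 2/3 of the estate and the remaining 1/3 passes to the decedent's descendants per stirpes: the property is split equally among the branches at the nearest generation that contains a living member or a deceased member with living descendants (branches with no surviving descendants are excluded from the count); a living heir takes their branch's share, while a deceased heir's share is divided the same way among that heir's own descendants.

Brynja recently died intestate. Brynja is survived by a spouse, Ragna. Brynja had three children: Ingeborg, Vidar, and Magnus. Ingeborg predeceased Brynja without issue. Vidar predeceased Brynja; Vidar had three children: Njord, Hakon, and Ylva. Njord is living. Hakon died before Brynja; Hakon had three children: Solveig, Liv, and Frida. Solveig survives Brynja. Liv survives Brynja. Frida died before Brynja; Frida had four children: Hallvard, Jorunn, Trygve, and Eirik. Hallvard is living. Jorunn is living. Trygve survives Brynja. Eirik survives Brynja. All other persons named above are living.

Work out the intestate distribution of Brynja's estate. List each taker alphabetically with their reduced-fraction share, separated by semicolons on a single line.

Ragna, as surviving spouse, takes 2/3.
The remaining 1/3 passes to Brynja's descendants per stirpes.
Ingeborg left no surviving issue, so that branch lapses and is disregarded.
The 1/3 is divided into 2 equal shares of 1/6 among Vidar, Magnus.
Vidar predeceased; the 1/6 allotted to Vidar's branch passes to Vidar's issue by representation.
The 1/6 is divided into 3 equal shares of 1/18 among Njord, Hakon, Ylva.
Njord is living and takes 1/18.
Hakon predeceased; the 1/18 allotted to Hakon's branch passes to Hakon's issue by representation.
The 1/18 is divided into 3 equal shares of 1/54 among Solveig, Liv, Frida.
Solveig is living and takes 1/54.
Liv is living and takes 1/54.
Frida predeceased; the 1/54 allotted to Frida's branch passes to Frida's issue by representation.
The 1/54 is divided into 4 equal shares of 1/216 among Hallvard, Jorunn, Trygve, Eirik.
Hallvard is living and takes 1/216.
Jorunn is living and takes 1/216.
Trygve is living and takes 1/216.
Eirik is living and takes 1/216.
Ylva is living and takes 1/18.
Magnus is living and takes 1/6.

Eirik 1/216; Hallvard 1/216; Jorunn 1/216; Liv 1/54; Magnus 1/6; Njord 1/18; Ragna 2/3; Solveig 1/54; Trygve 1/216; Ylva 1/18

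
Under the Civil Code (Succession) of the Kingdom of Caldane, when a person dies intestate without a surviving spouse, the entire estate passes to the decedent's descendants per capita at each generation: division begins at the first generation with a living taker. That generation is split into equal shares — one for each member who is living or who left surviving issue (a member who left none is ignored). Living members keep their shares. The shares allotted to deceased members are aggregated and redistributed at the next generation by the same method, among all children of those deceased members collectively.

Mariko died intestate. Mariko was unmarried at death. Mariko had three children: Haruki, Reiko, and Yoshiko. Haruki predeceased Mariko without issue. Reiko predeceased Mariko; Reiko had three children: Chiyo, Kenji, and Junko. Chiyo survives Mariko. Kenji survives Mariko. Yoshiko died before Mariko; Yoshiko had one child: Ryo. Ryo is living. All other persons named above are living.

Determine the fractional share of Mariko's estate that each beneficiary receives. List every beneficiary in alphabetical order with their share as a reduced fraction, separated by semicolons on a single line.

There is no surviving spouse, so the entire estate passes to Mariko's descendants per capita at each generation.
No one at generation 1 (Reiko, Yoshiko) is living; moving to the next generation.
At generation 2 (Chiyo, Kenji, Junko, Ryo) there are 4 shares of (1)/4 = 1/4 each.
Living: Chiyo, Kenji, Junko, and Ryo — each takes 1/4.

Chiyo 1/4; Junko 1/4; Kenji 1/4; Ryo 1/4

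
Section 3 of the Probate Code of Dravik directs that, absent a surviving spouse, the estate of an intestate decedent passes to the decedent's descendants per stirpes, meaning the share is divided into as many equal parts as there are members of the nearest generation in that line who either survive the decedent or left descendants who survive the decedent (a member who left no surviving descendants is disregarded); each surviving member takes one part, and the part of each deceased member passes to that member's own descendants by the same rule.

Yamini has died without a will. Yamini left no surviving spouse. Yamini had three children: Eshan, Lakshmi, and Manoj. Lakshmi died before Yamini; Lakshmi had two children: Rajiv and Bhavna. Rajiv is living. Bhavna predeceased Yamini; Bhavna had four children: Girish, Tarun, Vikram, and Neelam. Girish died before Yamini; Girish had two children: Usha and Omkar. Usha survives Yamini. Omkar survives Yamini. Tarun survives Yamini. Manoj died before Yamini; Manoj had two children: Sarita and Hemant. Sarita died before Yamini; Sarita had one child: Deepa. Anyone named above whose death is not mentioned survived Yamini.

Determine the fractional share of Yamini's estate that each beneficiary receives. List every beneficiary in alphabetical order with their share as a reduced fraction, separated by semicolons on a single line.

Deepa 1/6; Eshan 1/3; Hemant 1/6; Neelam 1/24; Omkar 1/48; Rajiv 1/6; Tarun 1/24; Usha 1/48; Vikram 1/24

There is no surviving spouse, so the entire estate passes to Yamini's descendants per stirpes.
The estate is divided into 3 equal shares of 1/3 among Eshan, Lakshmi, Manoj.
Eshan is living and takes 1/3.
Lakshmi predeceased; the 1/3 allotted to Lakshmi's branch passes to Lakshmi's issue by representation.
The 1/3 is divided into 2 equal shares of 1/6 among Rajiv, Bhavna.
Rajiv is living and takes 1/6.
Bhavna predeceased; the 1/6 allotted to Bhavna's branch passes to Bhavna's issue by representation.
The 1/6 is divided into 4 equal shares of 1/24 among Girish, Tarun, Vikram, Neelam.
Girish predeceased; the 1/24 allotted to Girish's branch passes to Girish's issue by representation.
The 1/24 is divided into 2 equal shares of 1/48 among Usha, Omkar.
Usha is living and takes 1/48.
Omkar is living and takes 1/48.
Tarun is living and takes 1/24.
Vikram is living and takes 1/24.
Neelam is living and takes 1/24.
Manoj predeceased; the 1/3 allotted to Manoj's branch passes to Manoj's issue by representation.
The 1/3 is divided into 2 equal shares of 1/6 among Sarita, Hemant.
Sarita predeceased; the 1/6 allotted to Sarita's branch passes to Sarita's issue by representation.
Deepa is the sole taker at this level and receives the full 1/6.
Hemant is living and takes 1/6.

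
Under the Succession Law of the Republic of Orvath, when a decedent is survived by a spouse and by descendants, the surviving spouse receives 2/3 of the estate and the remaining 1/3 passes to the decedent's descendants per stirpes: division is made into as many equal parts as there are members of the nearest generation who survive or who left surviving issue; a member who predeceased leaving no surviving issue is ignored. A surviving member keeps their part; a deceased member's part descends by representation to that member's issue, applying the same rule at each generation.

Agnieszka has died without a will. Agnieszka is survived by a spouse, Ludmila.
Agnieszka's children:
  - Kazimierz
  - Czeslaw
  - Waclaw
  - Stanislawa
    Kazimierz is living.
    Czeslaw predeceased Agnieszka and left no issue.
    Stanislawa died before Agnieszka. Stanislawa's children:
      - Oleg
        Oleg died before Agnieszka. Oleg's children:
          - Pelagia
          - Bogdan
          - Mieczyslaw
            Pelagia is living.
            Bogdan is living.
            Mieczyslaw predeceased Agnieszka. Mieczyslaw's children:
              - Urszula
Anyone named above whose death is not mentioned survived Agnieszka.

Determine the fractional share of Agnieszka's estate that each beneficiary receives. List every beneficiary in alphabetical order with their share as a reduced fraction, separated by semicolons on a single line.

Bogdan 1/27; Kazimierz 1/9; Ludmila 2/3; Pelagia 1/27; Urszula 1/27; Waclaw 1/9

Ludmila, as surviving spouse, takes 2/3.
The remaining 1/3 passes to Agnieszka's descendants per stirpes.
Czeslaw left no surviving issue, so that branch lapses and is disregarded.
The 1/3 is divided into 3 equal shares of 1/9 among Kazimierz, Waclaw, Stanislawa.
Kazimierz is living and takes 1/9.
Waclaw is living and takes 1/9.
Stanislawa predeceased; the 1/9 allotted to Stanislawa's branch passes to Stanislawa's issue by representation.
Oleg's line is the sole branch at this level, so the full 1/9 passes to Oleg's issue by representation.
The 1/9 is divided into 3 equal shares of 1/27 among Pelagia, Bogdan, Mieczyslaw.
Pelagia is living and takes 1/27.
Bogdan is living and takes 1/27.
Mieczyslaw predeceased; the 1/27 allotted to Mieczyslaw's branch passes to Mieczyslaw's issue by representation.
Urszula is the sole taker at this level and receives the full 1/27.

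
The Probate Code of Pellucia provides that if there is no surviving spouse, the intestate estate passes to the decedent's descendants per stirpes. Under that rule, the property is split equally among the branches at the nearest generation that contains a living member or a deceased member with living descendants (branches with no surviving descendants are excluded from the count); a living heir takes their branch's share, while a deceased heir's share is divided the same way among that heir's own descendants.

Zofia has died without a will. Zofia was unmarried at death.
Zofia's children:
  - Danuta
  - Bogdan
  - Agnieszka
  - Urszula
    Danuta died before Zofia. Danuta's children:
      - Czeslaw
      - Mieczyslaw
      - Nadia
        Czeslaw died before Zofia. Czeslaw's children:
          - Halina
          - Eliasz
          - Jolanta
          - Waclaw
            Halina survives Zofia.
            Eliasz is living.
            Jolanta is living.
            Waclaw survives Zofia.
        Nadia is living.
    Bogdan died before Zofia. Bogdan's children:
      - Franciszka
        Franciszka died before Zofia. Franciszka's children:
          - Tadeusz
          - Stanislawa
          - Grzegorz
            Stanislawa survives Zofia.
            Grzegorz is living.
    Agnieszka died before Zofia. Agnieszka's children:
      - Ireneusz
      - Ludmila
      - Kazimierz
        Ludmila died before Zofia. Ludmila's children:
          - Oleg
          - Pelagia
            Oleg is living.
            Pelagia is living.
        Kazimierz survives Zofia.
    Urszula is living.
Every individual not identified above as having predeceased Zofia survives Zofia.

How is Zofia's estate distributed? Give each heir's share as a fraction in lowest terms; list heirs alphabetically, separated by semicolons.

There is no surviving spouse, so the entire estate passes to Zofia's descendants per stirpes.
The estate is divided into 4 equal shares of 1/4 among Danuta, Bogdan, Agnieszka, Urszula.
Danuta predeceased; the 1/4 allotted to Danuta's branch passes to Danuta's issue by representation.
The 1/4 is divided into 3 equal shares of 1/12 among Czeslaw, Mieczyslaw, Nadia.
Czeslaw predeceased; the 1/12 allotted to Czeslaw's branch passes to Czeslaw's issue by representation.
The 1/12 is divided into 4 equal shares of 1/48 among Halina, Eliasz, Jolanta, Waclaw.
Halina is living and takes 1/48.
Eliasz is living and takes 1/48.
Jolanta is living and takes 1/48.
Waclaw is living and takes 1/48.
Mieczyslaw is living and takes 1/12.
Nadia is living and takes 1/12.
Bogdan predeceased; the 1/4 allotted to Bogdan's branch passes to Bogdan's issue by representation.
Franciszka's line is the sole branch at this level, so the full 1/4 passes to Franciszka's issue by representation.
The 1/4 is divided into 3 equal shares of 1/12 among Tadeusz, Stanislawa, Grzegorz.
Tadeusz is living and takes 1/12.
Stanislawa is living and takes 1/12.
Grzegorz is living and takes 1/12.
Agnieszka predeceased; the 1/4 allotted to Agnieszka's branch passes to Agnieszka's issue by representation.
The 1/4 is divided into 3 equal shares of 1/12 among Ireneusz, Ludmila, Kazimierz.
Ireneusz is living and takes 1/12.
Ludmila predeceased; the 1/12 allotted to Ludmila's branch passes to Ludmila's issue by representation.
The 1/12 is divided into 2 equal shares of 1/24 among Oleg, Pelagia.
Oleg is living and takes 1/24.
Pelagia is living and takes 1/24.
Kazimierz is living and takes 1/12.
Urszula is living and takes 1/4.

Eliasz 1/48; Grzegorz 1/12; Halina 1/48; Ireneusz 1/12; Jolanta 1/48; Kazimierz 1/12; Mieczyslaw 1/12; Nadia 1/12; Oleg 1/24; Pelagia 1/24; Stanislawa 1/12; Tadeusz 1/12; Urszula 1/4; Waclaw 1/48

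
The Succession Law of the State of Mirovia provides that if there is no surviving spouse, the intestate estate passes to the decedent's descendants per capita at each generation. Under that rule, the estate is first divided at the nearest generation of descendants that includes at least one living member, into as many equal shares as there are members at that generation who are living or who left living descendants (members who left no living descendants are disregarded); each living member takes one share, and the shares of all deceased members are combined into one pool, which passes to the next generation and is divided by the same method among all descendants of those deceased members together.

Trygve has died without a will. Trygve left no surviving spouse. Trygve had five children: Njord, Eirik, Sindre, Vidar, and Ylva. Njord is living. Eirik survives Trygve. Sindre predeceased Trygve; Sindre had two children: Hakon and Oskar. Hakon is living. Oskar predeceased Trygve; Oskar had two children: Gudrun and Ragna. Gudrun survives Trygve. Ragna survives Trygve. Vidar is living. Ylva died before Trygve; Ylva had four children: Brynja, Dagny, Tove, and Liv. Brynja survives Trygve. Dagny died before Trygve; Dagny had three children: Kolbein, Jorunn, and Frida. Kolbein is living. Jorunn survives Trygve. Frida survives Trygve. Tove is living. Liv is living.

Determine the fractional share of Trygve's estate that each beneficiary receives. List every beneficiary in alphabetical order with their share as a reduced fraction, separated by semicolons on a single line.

There is no surviving spouse, so the entire estate passes to Trygve's descendants per capita at each generation.
At generation 1 (Njord, Eirik, Sindre, Vidar, Ylva) there are 5 shares of (1)/5 = 1/5 each.
Living: Njord, Eirik, and Vidar — each takes 1/5.
Deceased: Sindre and Ylva. Their combined 2/5 is pooled and carried to generation 2.
At generation 2 (Hakon, Oskar, Brynja, Dagny, Tove, Liv) there are 6 shares of (2/5)/6 = 1/15 each.
Living: Hakon, Brynja, Tove, and Liv — each takes 1/15.
Deceased: Oskar and Dagny. Their combined 2/15 is pooled and carried to generation 3.
At generation 3 (Gudrun, Ragna, Kolbein, Jorunn, Frida) there are 5 shares of (2/15)/5 = 2/75 each.
Living: Gudrun, Ragna, Kolbein, Jorunn, and Frida — each takes 2/75.

Brynja 1/15; Eirik 1/5; Frida 2/75; Gudrun 2/75; Hakon 1/15; Jorunn 2/75; Kolbein 2/75; Liv 1/15; Njord 1/5; Ragna 2/75; Tove 1/15; Vidar 1/5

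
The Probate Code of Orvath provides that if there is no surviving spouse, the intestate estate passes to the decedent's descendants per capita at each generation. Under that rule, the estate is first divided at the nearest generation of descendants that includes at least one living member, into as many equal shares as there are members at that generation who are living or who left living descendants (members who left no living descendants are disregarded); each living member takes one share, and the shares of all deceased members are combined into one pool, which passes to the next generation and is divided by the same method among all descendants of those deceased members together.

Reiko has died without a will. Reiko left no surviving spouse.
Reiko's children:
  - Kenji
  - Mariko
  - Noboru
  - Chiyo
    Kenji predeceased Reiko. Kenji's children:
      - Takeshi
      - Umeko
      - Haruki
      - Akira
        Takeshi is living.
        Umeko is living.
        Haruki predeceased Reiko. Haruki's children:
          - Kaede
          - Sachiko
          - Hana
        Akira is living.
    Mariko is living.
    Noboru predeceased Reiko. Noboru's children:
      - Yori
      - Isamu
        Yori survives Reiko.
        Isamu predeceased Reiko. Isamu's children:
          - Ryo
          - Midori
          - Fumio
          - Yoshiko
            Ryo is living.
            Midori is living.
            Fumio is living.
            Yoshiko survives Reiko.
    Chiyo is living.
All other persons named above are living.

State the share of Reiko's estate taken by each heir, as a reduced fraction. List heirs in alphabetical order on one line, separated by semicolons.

There is no surviving spouse, so the entire estate passes to Reiko's descendants per capita at each generation.
At generation 1 (Kenji, Mariko, Noboru, Chiyo) there are 4 shares of (1)/4 = 1/4 each.
Living: Mariko and Chiyo — each takes 1/4.
Deceased: Kenji and Noboru. Their combined 1/2 is pooled and carried to generation 2.
At generation 2 (Takeshi, Umeko, Haruki, Akira, Yori, Isamu) there are 6 shares of (1/2)/6 = 1/12 each.
Living: Takeshi, Umeko, Akira, and Yori — each takes 1/12.
Deceased: Haruki and Isamu. Their combined 1/6 is pooled and carried to generation 3.
At generation 3 (Kaede, Sachiko, Hana, Ryo, Midori, Fumio, Yoshiko) there are 7 shares of (1/6)/7 = 1/42 each.
Living: Kaede, Sachiko, Hana, Ryo, Midori, Fumio, and Yoshiko — each takes 1/42.

Akira 1/12; Chiyo 1/4; Fumio 1/42; Hana 1/42; Kaede 1/42; Mariko 1/4; Midori 1/42; Ryo 1/42; Sachiko 1/42; Takeshi 1/12; Umeko 1/12; Yori 1/12; Yoshiko 1/42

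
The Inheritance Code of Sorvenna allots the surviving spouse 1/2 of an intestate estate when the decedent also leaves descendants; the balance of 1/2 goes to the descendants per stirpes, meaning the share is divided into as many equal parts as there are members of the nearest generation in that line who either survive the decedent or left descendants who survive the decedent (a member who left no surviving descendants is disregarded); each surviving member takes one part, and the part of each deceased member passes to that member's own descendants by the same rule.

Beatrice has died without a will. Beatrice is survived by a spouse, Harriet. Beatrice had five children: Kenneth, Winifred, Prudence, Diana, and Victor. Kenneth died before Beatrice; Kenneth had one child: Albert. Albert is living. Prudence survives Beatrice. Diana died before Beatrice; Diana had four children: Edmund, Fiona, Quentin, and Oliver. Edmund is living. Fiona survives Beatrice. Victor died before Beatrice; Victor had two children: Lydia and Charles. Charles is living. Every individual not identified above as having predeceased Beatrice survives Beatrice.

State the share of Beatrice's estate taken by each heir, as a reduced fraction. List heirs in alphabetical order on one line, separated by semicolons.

Harriet, as surviving spouse, takes 1/2.
The remaining 1/2 passes to Beatrice's descendants per stirpes.
The 1/2 is divided into 5 equal shares of 1/10 among Kenneth, Winifred, Prudence, Diana, Victor.
Kenneth predeceased; the 1/10 allotted to Kenneth's branch passes to Kenneth's issue by representation.
Albert is the sole taker at this level and receives the full 1/10.
Winifred is living and takes 1/10.
Prudence is living and takes 1/10.
Diana predeceased; the 1/10 allotted to Diana's branch passes to Diana's issue by representation.
The 1/10 is divided into 4 equal shares of 1/40 among Edmund, Fiona, Quentin, Oliver.
Edmund is living and takes 1/40.
Fiona is living and takes 1/40.
Quentin is living and takes 1/40.
Oliver is living and takes 1/40.
Victor predeceased; the 1/10 allotted to Victor's branch passes to Victor's issue by representation.
The 1/10 is divided into 2 equal shares of 1/20 among Lydia, Charles.
Lydia is living and takes 1/20.
Charles is living and takes 1/20.

Albert 1/10; Charles 1/20; Edmund 1/40; Fiona 1/40; Harriet 1/2; Lydia 1/20; Oliver 1/40; Prudence 1/10; Quentin 1/40; Winifred 1/10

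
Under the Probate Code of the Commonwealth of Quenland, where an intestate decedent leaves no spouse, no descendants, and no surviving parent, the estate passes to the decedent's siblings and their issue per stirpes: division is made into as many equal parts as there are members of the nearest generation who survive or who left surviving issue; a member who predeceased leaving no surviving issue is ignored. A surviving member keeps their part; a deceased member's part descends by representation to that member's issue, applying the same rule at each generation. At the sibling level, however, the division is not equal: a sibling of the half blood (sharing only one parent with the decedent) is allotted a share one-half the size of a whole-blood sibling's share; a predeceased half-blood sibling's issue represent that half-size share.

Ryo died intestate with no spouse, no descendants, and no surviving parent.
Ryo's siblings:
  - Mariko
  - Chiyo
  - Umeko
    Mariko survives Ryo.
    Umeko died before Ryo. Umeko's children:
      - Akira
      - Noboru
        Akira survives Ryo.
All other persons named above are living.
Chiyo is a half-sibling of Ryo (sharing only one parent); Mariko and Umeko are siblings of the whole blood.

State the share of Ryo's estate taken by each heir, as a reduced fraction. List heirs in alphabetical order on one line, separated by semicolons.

No spouse, descendants, or parent survives, so the estate passes to Ryo's siblings per stirpes.
Half-blood siblings count for one-half the weight of whole-blood siblings at the initial division.
Dividing 1 in proportion to weights (total weight 5/2): Mariko (weight 1) → 2/5; Chiyo (weight 1/2) → 1/5; Umeko (weight 1) → 2/5.
Mariko is living and takes 2/5.
Chiyo is living and takes 1/5.
Umeko predeceased; the 2/5 allotted to Umeko's branch passes to Umeko's issue by representation.
The 2/5 is divided into 2 equal shares of 1/5 among Akira, Noboru.
Akira is living and takes 1/5.
Noboru is living and takes 1/5.

Akira 1/5; Chiyo 1/5; Mariko 2/5; Noboru 1/5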